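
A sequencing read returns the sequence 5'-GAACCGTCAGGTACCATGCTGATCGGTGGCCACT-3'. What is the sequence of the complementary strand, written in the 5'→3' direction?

5'-AGTGGCCACCGATCAGCATGGTACCTGACGGTTC-3'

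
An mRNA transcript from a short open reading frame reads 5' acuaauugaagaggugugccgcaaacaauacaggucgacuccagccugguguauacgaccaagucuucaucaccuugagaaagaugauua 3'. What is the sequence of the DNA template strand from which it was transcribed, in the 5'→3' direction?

5'-TAATCATCTTTCTCAAGGTGATGAAGACTTGGTCGTATACACCAGGCTGGAGTCGACCTGTATTGTTTGCGGCACACCTCTTCAATTAGT-3'

Replace U with T to get the coding DNA strand: ACTAATTGAAGAGGTGTGCCGCAAACAATACAGGTCGACTCCAGCCTGGTGTATACGACCAAGTCTTCATCACCTTGAGAAAGATGATTA. The template strand is its reverse complement (complement TGATTAACTTCTCCACACGGCGTTTGTTATGTCCAGCTGAGGTCGGACCACATATGCTGGTTCAGAAGTAGTGGAACTCTTTCTACTAAT, then reverse).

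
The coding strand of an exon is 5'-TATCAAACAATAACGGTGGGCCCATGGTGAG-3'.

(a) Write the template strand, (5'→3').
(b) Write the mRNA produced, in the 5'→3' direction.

(a) The template strand is the reverse complement of the coding strand: complement ATAGTTTGTTATTGCCACCCGGGTACCACTC, then reverse.
(b) mRNA matches the coding strand with T→U.

(a) 5'-CTCACCATGGGCCCACCGTTATTGTTTGATA-3'
(b) 5'-UAUCAAACAAUAACGGUGGGCCCAUGGUGAG-3'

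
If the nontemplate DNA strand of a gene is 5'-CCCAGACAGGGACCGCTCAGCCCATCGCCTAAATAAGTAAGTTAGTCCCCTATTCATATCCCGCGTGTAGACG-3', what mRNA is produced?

mRNA has the coding-strand sequence with U in place of T.

5'-CCCAGACAGGGACCGCUCAGCCCAUCGCCUAAAUAAGUAAGUUAGUCCCCUAUUCAUAUCCCGCGUGUAGACG-3'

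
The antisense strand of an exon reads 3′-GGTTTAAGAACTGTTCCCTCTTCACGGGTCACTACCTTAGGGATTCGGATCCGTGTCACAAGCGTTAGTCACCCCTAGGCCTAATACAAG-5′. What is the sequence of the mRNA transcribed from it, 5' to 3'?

5′-CCAAAUUCUUGACAAGGGAGAAGUGCCCAGUGAUGGAAUCCCUAAGCCUAGGCACAGUGUUCGCAAUCAGUGGGGAUCCGGAUUAUGUUC-3′

Reading the template 3'→5' as shown, RNA polymerase pairs each base (A→U, T→A, G↔C) to build mRNA 5'→3' directly.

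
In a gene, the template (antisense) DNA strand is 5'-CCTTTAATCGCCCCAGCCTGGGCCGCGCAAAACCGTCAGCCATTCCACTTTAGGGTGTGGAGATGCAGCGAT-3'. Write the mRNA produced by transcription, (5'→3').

The mRNA has the sequence of the coding strand (reverse complement of the template) with T→U. Reverse complement of CCTTTAATCGCCCCAGCCTGGGCCGCGCAAAACCGTCAGCCATTCCACTTTAGGGTGTGGAGATGCAGCGAT is ATCGCTGCATCTCCACACCCTAAAGTGGAATGGCTGACGGTTTTGCGCGGCCCAGGCTGGGGCGATTAAAGG; then T→U.

5'-AUCGCUGCAUCUCCACACCCUAAAGUGGAAUGGCUGACGGUUUUGCGCGGCCCAGGCUGGGGCGAUUAAAGG-3'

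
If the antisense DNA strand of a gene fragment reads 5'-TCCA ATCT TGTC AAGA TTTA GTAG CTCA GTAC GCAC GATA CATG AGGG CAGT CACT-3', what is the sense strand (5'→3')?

5'-AGTGACTGCCCTCATGTATCGTGCGTACTGAGCTACTAAATCTTGACAAGATTGGA-3'

The coding strand is complementary and antiparallel to the template: take the complement (A↔T, G↔C) and reverse.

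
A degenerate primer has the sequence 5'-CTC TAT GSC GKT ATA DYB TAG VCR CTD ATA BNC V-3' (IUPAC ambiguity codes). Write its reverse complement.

5'-BGNVTATHAGYGBCTAVRHTATAMCGSCATAGAG-3'

Standard pairs A↔T, G↔C; ambiguity codes pair R↔Y, K↔M, S↔S, B↔V, D↔H, N↔N. Complement (GAGATACSGCMATATHRVATCBGYGAHTATVNGB), then reverse for 5'→3'.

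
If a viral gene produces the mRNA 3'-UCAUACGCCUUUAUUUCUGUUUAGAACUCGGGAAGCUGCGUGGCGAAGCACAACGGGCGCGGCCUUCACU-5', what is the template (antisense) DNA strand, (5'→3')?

Written 5'→3' the mRNA is UCACUUCCGGCGCGGGCAACACGAAGCGGUGCGUCGAAGGGCUCAAGAUUUGUCUUUAUUUCCGCAUACU, so the coding DNA strand is TCACTTCCGGCGCGGGCAACACGAAGCGGTGCGTCGAAGGGCTCAAGATTTGTCTTTATTTCCGCATACT. The template is its reverse complement.

5'-AGTATGCGGAAATAAAGACAAATCTTGAGCCCTTCGACGCACCGCTTCGTGTTGCCCGCGCCGGAAGTGA-3'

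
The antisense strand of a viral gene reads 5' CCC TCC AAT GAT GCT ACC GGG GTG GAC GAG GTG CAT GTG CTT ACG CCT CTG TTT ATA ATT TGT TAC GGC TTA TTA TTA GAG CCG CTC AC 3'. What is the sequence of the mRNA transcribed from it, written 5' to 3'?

5'-GUGAGCGGCUCUAAUAAUAAGCCGUAACAAAUUAUAAACAGAGGCGUAAGCACAUGCACCUCGUCCACCCCGGUAGCAUCAUUGGAGGG-3'

RNA polymerase reads the template 3'→5' and synthesizes mRNA 5'→3' by base-pairing (A→U, T→A, G↔C). The complement of the template is GGGAGGTTACTACGATGGCCCCACCTGCTCCACGTACACGAATGCGGAGACAAATATTAAACAATGCCGAATAATAATCTCGGCGAGTG; antiparallel, so 5'→3' the coding strand is GTGAGCGGCTCTAATAATAAGCCGTAACAAATTATAAACAGAGGCGTAAGCACATGCACCTCGTCCACCCCGGTAGCATCATTGGAGGG. Replace T with U for the mRNA.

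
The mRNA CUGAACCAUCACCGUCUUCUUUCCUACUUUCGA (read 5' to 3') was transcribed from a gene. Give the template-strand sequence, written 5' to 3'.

Replace U with T to get the coding DNA strand: CTGAACCATCACCGTCTTCTTTCCTACTTTCGA. The template strand is its reverse complement (complement GACTTGGTAGTGGCAGAAGAAAGGATGAAAGCT, then reverse).

5'-TCGAAAGTAGGAAAGAAGACGGTGATGGTTCAG-3'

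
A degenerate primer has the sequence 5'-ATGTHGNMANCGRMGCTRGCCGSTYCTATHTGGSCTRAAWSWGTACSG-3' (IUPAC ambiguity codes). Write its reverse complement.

Standard pairs A↔T, G↔C; ambiguity codes pair R↔Y, M↔K, W↔W, S↔S, H↔D, N↔N. Complement (TACADCNKTNGCYKCGAYCGGCSARGATADACCSGAYTTWSWCATGSC), then reverse for 5'→3'.

5'-CSGTACWSWTTYAGSCCADATAGRASCGGCYAGCKYCGNTKNCDACAT-3'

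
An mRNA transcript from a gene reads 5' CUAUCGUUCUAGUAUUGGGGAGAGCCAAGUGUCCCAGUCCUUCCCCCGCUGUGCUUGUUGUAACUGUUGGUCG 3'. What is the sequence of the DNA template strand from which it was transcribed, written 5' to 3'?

Replace U with T to get the coding DNA strand: CTATCGTTCTAGTATTGGGGAGAGCCAAGTGTCCCAGTCCTTCCCCCGCTGTGCTTGTTGTAACTGTTGGTCG. The template strand is its reverse complement (complement GATAGCAAGATCATAACCCCTCTCGGTTCACAGGGTCAGGAAGGGGGCGACACGAACAACATTGACAACCAGC, then reverse).

5'-CGACCAACAGTTACAACAAGCACAGCGGGGGAAGGACTGGGACACTTGGCTCTCCCCAATACTAGAACGATAG-3'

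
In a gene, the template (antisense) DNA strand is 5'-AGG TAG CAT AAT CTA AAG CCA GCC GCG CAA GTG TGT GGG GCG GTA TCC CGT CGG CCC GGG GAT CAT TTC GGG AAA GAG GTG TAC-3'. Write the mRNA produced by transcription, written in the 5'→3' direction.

5′-GUACACCUCUUUCCCGAAAUGAUCCCCGGGCCGACGGGAUACCGCCCCACACACUUGCGCGGCUGGCUUUAGAUUAUGCUACCU-3′

The mRNA has the sequence of the coding strand (reverse complement of the template) with T→U. Reverse complement of AGGTAGCATAATCTAAAGCCAGCCGCGCAAGTGTGTGGGGCGGTATCCCGTCGGCCCGGGGATCATTTCGGGAAAGAGGTGTAC is GTACACCTCTTTCCCGAAATGATCCCCGGGCCGACGGGATACCGCCCCACACACTTGCGCGGCTGGCTTTAGATTATGCTACCT; then T→U.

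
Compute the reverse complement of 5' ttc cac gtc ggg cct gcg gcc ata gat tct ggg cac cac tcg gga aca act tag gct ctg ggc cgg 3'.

5'-CCGGCCCAGAGCCTAAGTTGTTCCCGAGTGGTGCCCAGAATCTATGGCCGCAGGCCCGACGTGGAA-3'

Reading the sequence 3'→5' and pairing each base (A↔T, G↔C) gives the reverse complement directly.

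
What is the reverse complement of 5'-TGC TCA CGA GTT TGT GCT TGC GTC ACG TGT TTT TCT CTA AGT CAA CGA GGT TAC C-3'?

Complement each base (A↔T, G↔C): ACGAGTGCTCAAACACGAACGCAGTGCACAAAAAGAGATTCAGTTGCTCCAATGG. Then reverse.

5'-GGTAACCTCGTTGACTTAGAGAAAAACACGTGACGCAAGCACAAACTCGTGAGCA-3'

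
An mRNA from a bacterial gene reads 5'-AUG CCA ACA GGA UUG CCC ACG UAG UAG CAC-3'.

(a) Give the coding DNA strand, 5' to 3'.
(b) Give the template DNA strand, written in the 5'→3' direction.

(a) 5'-ATGCCAACAGGATTGCCCACGTAGTAGCAC-3'
(b) 5′-GTGCTACTACGTGGGCAATCCTGTTGGCAT-3′

(a) The coding strand matches the mRNA with U→T.
(b) The template strand is the reverse complement of the coding strand.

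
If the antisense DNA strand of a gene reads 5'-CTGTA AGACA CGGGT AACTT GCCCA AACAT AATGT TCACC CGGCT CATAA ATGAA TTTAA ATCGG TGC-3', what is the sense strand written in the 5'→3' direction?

5′-GCACCGATTTAAATTCATTTATGAGCCGGGTGAACATTATGTTTGGGCAAGTTACCCGTGTCTTACAG-3′

The coding strand is complementary and antiparallel to the template: take the complement (A↔T, G↔C) and reverse.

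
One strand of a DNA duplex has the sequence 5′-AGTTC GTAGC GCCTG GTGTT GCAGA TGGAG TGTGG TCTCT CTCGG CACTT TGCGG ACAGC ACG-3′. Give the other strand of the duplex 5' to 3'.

5'-CGTGCTGTCCGCAAAGTGCCGAGAGAGACCACACTCCATCTGCAACACCAGGCGCTACGAACT-3'

Pairing A↔T and G↔C gives TCAAGCATCGCGGACCACAACGTCTACCTCACACCAGAGAGAGCCGTGAAACGCCTGTCGTGC, running 3'→5'. Reverse for the 5'→3' convention.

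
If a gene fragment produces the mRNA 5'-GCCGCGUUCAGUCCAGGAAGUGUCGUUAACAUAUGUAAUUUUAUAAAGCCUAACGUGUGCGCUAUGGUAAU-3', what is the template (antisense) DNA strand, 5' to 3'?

Replace U with T to get the coding DNA strand: GCCGCGTTCAGTCCAGGAAGTGTCGTTAACATATGTAATTTTATAAAGCCTAACGTGTGCGCTATGGTAAT. The template strand is its reverse complement (complement CGGCGCAAGTCAGGTCCTTCACAGCAATTGTATACATTAAAATATTTCGGATTGCACACGCGATACCATTA, then reverse).

5′-ATTACCATAGCGCACACGTTAGGCTTTATAAAATTACATATGTTAACGACACTTCCTGGACTGAACGCGGC-3′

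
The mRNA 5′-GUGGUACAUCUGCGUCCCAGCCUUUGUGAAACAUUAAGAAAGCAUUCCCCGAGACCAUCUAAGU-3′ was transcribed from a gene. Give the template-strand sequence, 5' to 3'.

Replace U with T to get the coding DNA strand: GTGGTACATCTGCGTCCCAGCCTTTGTGAAACATTAAGAAAGCATTCCCCGAGACCATCTAAGT. The template strand is its reverse complement (complement CACCATGTAGACGCAGGGTCGGAAACACTTTGTAATTCTTTCGTAAGGGGCTCTGGTAGATTCA, then reverse).

5'-ACTTAGATGGTCTCGGGGAATGCTTTCTTAATGTTTCACAAAGGCTGGGACGCAGATGTACCAC-3'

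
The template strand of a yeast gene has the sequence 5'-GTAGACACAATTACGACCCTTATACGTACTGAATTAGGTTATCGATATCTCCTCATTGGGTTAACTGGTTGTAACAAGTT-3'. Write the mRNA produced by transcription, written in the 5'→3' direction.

5'-AACUUGUUACAACCAGUUAACCCAAUGAGGAGAUAUCGAUAACCUAAUUCAGUACGUAUAAGGGUCGUAAUUGUGUCUAC-3'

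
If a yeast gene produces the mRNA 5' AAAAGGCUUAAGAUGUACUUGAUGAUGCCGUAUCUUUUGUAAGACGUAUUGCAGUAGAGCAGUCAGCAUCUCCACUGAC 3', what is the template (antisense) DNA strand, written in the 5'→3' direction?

Replace U with T to get the coding DNA strand: AAAAGGCTTAAGATGTACTTGATGATGCCGTATCTTTTGTAAGACGTATTGCAGTAGAGCAGTCAGCATCTCCACTGAC. The template strand is its reverse complement (complement TTTTCCGAATTCTACATGAACTACTACGGCATAGAAAACATTCTGCATAACGTCATCTCGTCAGTCGTAGAGGTGACTG, then reverse).

5'-GTCAGTGGAGATGCTGACTGCTCTACTGCAATACGTCTTACAAAAGATACGGCATCATCAAGTACATCTTAAGCCTTTT-3'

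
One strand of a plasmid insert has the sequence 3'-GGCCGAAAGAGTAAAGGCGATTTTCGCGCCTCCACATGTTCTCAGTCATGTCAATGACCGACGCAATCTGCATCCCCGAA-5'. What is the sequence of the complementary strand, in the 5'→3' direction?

5'-CCGGCTTTCTCATTTCCGCTAAAAGCGCGGAGGTGTACAAGAGTCAGTACAGTTACTGGCTGCGTTAGACGTAGGGGCTT-3'

The strand is given 3'→5', so its complement runs 5'→3' in the same left-to-right order: pair each base A↔T, G↔C.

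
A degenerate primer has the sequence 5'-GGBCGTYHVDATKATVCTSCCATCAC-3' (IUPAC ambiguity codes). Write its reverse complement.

Standard pairs A↔T, G↔C; ambiguity codes pair Y↔R, K↔M, S↔S, B↔V, D↔H. Complement (CCVGCARDBHTAMTABGASGGTAGTG), then reverse for 5'→3'.

5'-GTGATGGSAGBATMATHBDRACGVCC-3'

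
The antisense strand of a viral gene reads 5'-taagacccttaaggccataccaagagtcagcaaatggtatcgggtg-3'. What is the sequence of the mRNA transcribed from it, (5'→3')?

The mRNA has the sequence of the coding strand (reverse complement of the template) with T→U. Reverse complement of TAAGACCCTTAAGGCCATACCAAGAGTCAGCAAATGGTATCGGGTG is CACCCGATACCATTTGCTGACTCTTGGTATGGCCTTAAGGGTCTTA; then T→U.

5′-CACCCGAUACCAUUUGCUGACUCUUGGUAUGGCCUUAAGGGUCUUA-3′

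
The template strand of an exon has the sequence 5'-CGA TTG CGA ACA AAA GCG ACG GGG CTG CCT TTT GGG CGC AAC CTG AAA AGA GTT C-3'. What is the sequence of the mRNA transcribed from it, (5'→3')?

5'-GAACUCUUUUCAGGUUGCGCCCAAAAGGCAGCCCCGUCGCUUUUGUUCGCAAUCG-3'

The mRNA has the sequence of the coding strand (reverse complement of the template) with T→U. Reverse complement of CGATTGCGAACAAAAGCGACGGGGCTGCCTTTTGGGCGCAACCTGAAAAGAGTTC is GAACTCTTTTCAGGTTGCGCCCAAAAGGCAGCCCCGTCGCTTTTGTTCGCAATCG; then T→U.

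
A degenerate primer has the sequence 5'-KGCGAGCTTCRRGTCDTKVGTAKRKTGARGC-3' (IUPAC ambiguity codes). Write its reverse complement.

5'-GCYTCAMYMTACBMAHGACYYGAAGCTCGCM-3'

Standard pairs A↔T, G↔C; ambiguity codes pair R↔Y, K↔M, D↔H, V↔B. Complement (MCGCTCGAAGYYCAGHAMBCATMYMACTYCG), then reverse for 5'→3'.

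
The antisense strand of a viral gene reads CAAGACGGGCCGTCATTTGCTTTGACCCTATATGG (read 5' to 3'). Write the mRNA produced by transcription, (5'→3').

5'-CCAUAUAGGGUCAAAGCAAAUGACGGCCCGUCUUG-3'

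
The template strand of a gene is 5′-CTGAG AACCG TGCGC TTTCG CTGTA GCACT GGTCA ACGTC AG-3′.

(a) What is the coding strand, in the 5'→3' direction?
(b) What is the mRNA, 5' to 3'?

(a) The coding strand is the reverse complement of the template: complement GACTCTTGGCACGCGAAAGCGACATCGTGACCAGTTGCAGTC, then reverse.
(b) mRNA has the coding-strand sequence with T→U.

(a) 5'-CTGACGTTGACCAGTGCTACAGCGAAAGCGCACGGTTCTCAG-3'
(b) 5'-CUGACGUUGACCAGUGCUACAGCGAAAGCGCACGGUUCUCAG-3'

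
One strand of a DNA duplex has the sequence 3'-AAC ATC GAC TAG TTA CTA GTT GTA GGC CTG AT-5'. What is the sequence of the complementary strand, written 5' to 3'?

The strand is given 3'→5', so its complement runs 5'→3' in the same left-to-right order: pair each base A↔T, G↔C.

5'-TTGTAGCTGATCAATGATCAACATCCGGACTA-3'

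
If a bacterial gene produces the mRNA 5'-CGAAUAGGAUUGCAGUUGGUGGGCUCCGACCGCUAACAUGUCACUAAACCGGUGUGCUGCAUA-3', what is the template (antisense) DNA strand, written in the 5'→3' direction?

Replace U with T to get the coding DNA strand: CGAATAGGATTGCAGTTGGTGGGCTCCGACCGCTAACATGTCACTAAACCGGTGTGCTGCATA. The template strand is its reverse complement (complement GCTTATCCTAACGTCAACCACCCGAGGCTGGCGATTGTACAGTGATTTGGCCACACGACGTAT, then reverse).

5'-TATGCAGCACACCGGTTTAGTGACATGTTAGCGGTCGGAGCCCACCAACTGCAATCCTATTCG-3'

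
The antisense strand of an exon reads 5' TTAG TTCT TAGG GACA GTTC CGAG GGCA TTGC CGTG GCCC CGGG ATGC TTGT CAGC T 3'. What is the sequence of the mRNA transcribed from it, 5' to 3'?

RNA polymerase reads the template 3'→5' and synthesizes mRNA 5'→3' by base-pairing (A→U, T→A, G↔C). The complement of the template is AATCAAGAATCCCTGTCAAGGCTCCCGTAACGGCACCGGGGCCCTACGAACAGTCGA; antiparallel, so 5'→3' the coding strand is AGCTGACAAGCATCCCGGGGCCACGGCAATGCCCTCGGAACTGTCCCTAAGAACTAA. Replace T with U for the mRNA.

5'-AGCUGACAAGCAUCCCGGGGCCACGGCAAUGCCCUCGGAACUGUCCCUAAGAACUAA-3'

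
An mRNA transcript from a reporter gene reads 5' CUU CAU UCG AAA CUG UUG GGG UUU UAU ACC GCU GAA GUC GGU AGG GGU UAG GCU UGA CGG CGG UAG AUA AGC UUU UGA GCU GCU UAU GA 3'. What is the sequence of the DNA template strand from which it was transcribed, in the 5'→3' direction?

Replace U with T to get the coding DNA strand: CTTCATTCGAAACTGTTGGGGTTTTATACCGCTGAAGTCGGTAGGGGTTAGGCTTGACGGCGGTAGATAAGCTTTTGAGCTGCTTATGA. The template strand is its reverse complement (complement GAAGTAAGCTTTGACAACCCCAAAATATGGCGACTTCAGCCATCCCCAATCCGAACTGCCGCCATCTATTCGAAAACTCGACGAATACT, then reverse).

5'-TCATAAGCAGCTCAAAAGCTTATCTACCGCCGTCAAGCCTAACCCCTACCGACTTCAGCGGTATAAAACCCCAACAGTTTCGAATGAAG-3'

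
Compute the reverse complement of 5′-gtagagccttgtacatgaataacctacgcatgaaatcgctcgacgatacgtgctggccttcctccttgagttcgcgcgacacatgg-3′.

Complement each base (A↔T, G↔C): CATCTCGGAACATGTACTTATTGGATGCGTACTTTAGCGAGCTGCTATGCACGACCGGAAGGAGGAACTCAAGCGCGCTGTGTACC. Then reverse.

5'-CCATGTGTCGCGCGAACTCAAGGAGGAAGGCCAGCACGTATCGTCGAGCGATTTCATGCGTAGGTTATTCATGTACAAGGCTCTAC-3'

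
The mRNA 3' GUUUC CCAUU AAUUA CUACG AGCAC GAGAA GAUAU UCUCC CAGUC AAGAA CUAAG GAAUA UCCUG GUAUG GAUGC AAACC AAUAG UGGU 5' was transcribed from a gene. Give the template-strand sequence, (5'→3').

5'-CAAAGGGTAATTAATGATGCTCGTGCTCTTCTATAAGAGGGTCAGTTCTTGATTCCTTATAGGACCATACCTACGTTTGGTTATCACCA-3'

Written 5'→3' the mRNA is UGGUGAUAACCAAACGUAGGUAUGGUCCUAUAAGGAAUCAAGAACUGACCCUCUUAUAGAAGAGCACGAGCAUCAUUAAUUACCCUUUG, so the coding DNA strand is TGGTGATAACCAAACGTAGGTATGGTCCTATAAGGAATCAAGAACTGACCCTCTTATAGAAGAGCACGAGCATCATTAATTACCCTTTG. The template is its reverse complement.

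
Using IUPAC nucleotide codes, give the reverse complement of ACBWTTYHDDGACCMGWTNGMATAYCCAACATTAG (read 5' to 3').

Standard pairs A↔T, G↔C; ambiguity codes pair Y↔R, M↔K, W↔W, B↔V, D↔H, N↔N. Complement (TGVWAARDHHCTGGKCWANCKTATRGGTTGTAATC), then reverse for 5'→3'.

5′-CTAATGTTGGRTATKCNAWCKGGTCHHDRAAWVGT-3′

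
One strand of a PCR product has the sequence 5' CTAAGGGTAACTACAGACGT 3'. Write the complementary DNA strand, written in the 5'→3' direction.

5′-ACGTCTGTAGTTACCCTTAG-3′

The complement of CTAAGGGTAACTACAGACGT is GATTCCCATTGATGTCTGCA (A↔T, G↔C). DNA strands are antiparallel, so the complementary strand runs 3'→5'; reversing gives the 5'→3' form.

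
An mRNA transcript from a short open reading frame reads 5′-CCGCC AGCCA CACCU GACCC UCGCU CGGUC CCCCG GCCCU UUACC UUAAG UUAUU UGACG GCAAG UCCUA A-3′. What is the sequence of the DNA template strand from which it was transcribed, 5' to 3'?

Replace U with T to get the coding DNA strand: CCGCCAGCCACACCTGACCCTCGCTCGGTCCCCCGGCCCTTTACCTTAAGTTATTTGACGGCAAGTCCTAA. The template strand is its reverse complement (complement GGCGGTCGGTGTGGACTGGGAGCGAGCCAGGGGGCCGGGAAATGGAATTCAATAAACTGCCGTTCAGGATT, then reverse).

5'-TTAGGACTTGCCGTCAAATAACTTAAGGTAAAGGGCCGGGGGACCGAGCGAGGGTCAGGTGTGGCTGGCGG-3'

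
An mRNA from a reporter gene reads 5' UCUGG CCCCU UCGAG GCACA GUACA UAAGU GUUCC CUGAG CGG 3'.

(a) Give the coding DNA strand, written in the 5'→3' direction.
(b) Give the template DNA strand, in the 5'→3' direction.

(a) 5′-TCTGGCCCCTTCGAGGCACAGTACATAAGTGTTCCCTGAGCGG-3′
(b) 5'-CCGCTCAGGGAACACTTATGTACTGTGCCTCGAAGGGGCCAGA-3'

(a) The coding strand matches the mRNA with U→T.
(b) The template strand is the reverse complement of the coding strand.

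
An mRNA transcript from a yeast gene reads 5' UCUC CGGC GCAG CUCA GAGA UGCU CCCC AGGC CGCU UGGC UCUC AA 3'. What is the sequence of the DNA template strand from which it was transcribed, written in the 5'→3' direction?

5'-TTGAGAGCCAAGCGGCCTGGGGAGCATCTCTGAGCTGCGCCGGAGA-3'

Replace U with T to get the coding DNA strand: TCTCCGGCGCAGCTCAGAGATGCTCCCCAGGCCGCTTGGCTCTCAA. The template strand is its reverse complement (complement AGAGGCCGCGTCGAGTCTCTACGAGGGGTCCGGCGAACCGAGAGTT, then reverse).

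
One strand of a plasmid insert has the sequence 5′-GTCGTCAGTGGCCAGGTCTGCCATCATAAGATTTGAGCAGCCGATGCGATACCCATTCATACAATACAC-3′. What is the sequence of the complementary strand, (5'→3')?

Pairing A↔T and G↔C gives CAGCAGTCACCGGTCCAGACGGTAGTATTCTAAACTCGTCGGCTACGCTATGGGTAAGTATGTTATGTG, running 3'→5'. Reverse for the 5'→3' convention.

5′-GTGTATTGTATGAATGGGTATCGCATCGGCTGCTCAAATCTTATGATGGCAGACCTGGCCACTGACGAC-3′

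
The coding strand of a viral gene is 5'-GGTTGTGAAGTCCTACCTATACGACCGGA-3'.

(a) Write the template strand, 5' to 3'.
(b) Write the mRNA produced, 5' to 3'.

(a) 5'-TCCGGTCGTATAGGTAGGACTTCACAACC-3'
(b) 5'-GGUUGUGAAGUCCUACCUAUACGACCGGA-3'

(a) The template strand is the reverse complement of the coding strand: complement CCAACACTTCAGGATGGATATGCTGGCCT, then reverse.
(b) mRNA matches the coding strand with T→U.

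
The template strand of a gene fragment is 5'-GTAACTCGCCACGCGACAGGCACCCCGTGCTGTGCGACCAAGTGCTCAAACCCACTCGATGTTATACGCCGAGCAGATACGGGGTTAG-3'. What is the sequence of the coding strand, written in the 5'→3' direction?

5'-CTAACCCCGTATCTGCTCGGCGTATAACATCGAGTGGGTTTGAGCACTTGGTCGCACAGCACGGGGTGCCTGTCGCGTGGCGAGTTAC-3'

The coding strand is complementary and antiparallel to the template: take the complement (A↔T, G↔C) and reverse.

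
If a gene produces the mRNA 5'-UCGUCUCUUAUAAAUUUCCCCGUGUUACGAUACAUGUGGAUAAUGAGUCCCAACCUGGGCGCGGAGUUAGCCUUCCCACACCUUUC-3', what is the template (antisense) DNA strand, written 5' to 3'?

5'-GAAAGGTGTGGGAAGGCTAACTCCGCGCCCAGGTTGGGACTCATTATCCACATGTATCGTAACACGGGGAAATTTATAAGAGACGA-3'

Replace U with T to get the coding DNA strand: TCGTCTCTTATAAATTTCCCCGTGTTACGATACATGTGGATAATGAGTCCCAACCTGGGCGCGGAGTTAGCCTTCCCACACCTTTC. The template strand is its reverse complement (complement AGCAGAGAATATTTAAAGGGGCACAATGCTATGTACACCTATTACTCAGGGTTGGACCCGCGCCTCAATCGGAAGGGTGTGGAAAG, then reverse).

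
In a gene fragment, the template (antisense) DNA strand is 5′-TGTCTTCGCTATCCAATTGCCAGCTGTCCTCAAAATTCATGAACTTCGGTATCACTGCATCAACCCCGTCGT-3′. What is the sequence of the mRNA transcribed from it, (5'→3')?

5'-ACGACGGGGUUGAUGCAGUGAUACCGAAGUUCAUGAAUUUUGAGGACAGCUGGCAAUUGGAUAGCGAAGACA-3'

RNA polymerase reads the template 3'→5' and synthesizes mRNA 5'→3' by base-pairing (A→U, T→A, G↔C). The complement of the template is ACAGAAGCGATAGGTTAACGGTCGACAGGAGTTTTAAGTACTTGAAGCCATAGTGACGTAGTTGGGGCAGCA; antiparallel, so 5'→3' the coding strand is ACGACGGGGTTGATGCAGTGATACCGAAGTTCATGAATTTTGAGGACAGCTGGCAATTGGATAGCGAAGACA. Replace T with U for the mRNA.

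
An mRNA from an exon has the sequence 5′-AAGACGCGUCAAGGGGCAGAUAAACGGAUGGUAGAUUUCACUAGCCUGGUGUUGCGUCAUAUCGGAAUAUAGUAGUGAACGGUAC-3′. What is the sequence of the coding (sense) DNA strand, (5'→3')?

The coding DNA strand has the same 5'→3' sequence as the mRNA with U replaced by T.

5'-AAGACGCGTCAAGGGGCAGATAAACGGATGGTAGATTTCACTAGCCTGGTGTTGCGTCATATCGGAATATAGTAGTGAACGGTAC-3'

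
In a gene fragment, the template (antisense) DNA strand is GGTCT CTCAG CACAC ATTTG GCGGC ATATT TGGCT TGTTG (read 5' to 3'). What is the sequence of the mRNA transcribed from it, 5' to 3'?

5'-CAACAAGCCAAAUAUGCCGCCAAAUGUGUGCUGAGAGACC-3'

RNA polymerase reads the template 3'→5' and synthesizes mRNA 5'→3' by base-pairing (A→U, T→A, G↔C). The complement of the template is CCAGAGAGTCGTGTGTAAACCGCCGTATAAACCGAACAAC; antiparallel, so 5'→3' the coding strand is CAACAAGCCAAATATGCCGCCAAATGTGTGCTGAGAGACC. Replace T with U for the mRNA.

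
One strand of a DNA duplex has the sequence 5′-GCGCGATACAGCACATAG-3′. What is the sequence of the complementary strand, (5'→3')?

The complement of GCGCGATACAGCACATAG is CGCGCTATGTCGTGTATC (A↔T, G↔C). DNA strands are antiparallel, so the complementary strand runs 3'→5'; reversing gives the 5'→3' form.

5'-CTATGTGCTGTATCGCGC-3'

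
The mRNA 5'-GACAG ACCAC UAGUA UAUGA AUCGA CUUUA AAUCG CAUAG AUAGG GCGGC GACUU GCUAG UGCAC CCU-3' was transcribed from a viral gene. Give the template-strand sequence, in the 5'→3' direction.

5'-AGGGTGCACTAGCAAGTCGCCGCCCTATCTATGCGATTTAAAGTCGATTCATATACTAGTGGTCTGTC-3'

Replace U with T to get the coding DNA strand: GACAGACCACTAGTATATGAATCGACTTTAAATCGCATAGATAGGGCGGCGACTTGCTAGTGCACCCT. The template strand is its reverse complement (complement CTGTCTGGTGATCATATACTTAGCTGAAATTTAGCGTATCTATCCCGCCGCTGAACGATCACGTGGGA, then reverse).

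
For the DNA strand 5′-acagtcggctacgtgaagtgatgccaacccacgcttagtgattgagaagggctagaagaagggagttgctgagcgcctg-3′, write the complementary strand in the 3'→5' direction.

3′-TGTCAGCCGATGCACTTCACTACGGTTGGGTGCGAATCACTAACTCTTCCCGATCTTCTTCCCTCAACGACTCGCGGAC-5′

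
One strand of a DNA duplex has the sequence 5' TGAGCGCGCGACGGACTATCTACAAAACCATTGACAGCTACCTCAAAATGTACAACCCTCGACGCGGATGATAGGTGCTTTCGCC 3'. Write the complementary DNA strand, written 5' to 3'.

5'-GGCGAAAGCACCTATCATCCGCGTCGAGGGTTGTACATTTTGAGGTAGCTGTCAATGGTTTTGTAGATAGTCCGTCGCGCGCTCA-3'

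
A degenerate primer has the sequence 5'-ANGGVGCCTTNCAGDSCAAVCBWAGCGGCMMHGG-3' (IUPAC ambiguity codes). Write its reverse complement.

5'-CCDKKGCCGCTWVGBTTGSHCTGNAAGGCBCCNT-3'

Standard pairs A↔T, G↔C; ambiguity codes pair M↔K, W↔W, S↔S, B↔V, D↔H, N↔N. Complement (TNCCBCGGAANGTCHSGTTBGVWTCGCCGKKDCC), then reverse for 5'→3'.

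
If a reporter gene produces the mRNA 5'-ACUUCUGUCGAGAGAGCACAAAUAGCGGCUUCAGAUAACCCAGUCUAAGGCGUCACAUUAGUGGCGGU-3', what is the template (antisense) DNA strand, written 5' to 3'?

Replace U with T to get the coding DNA strand: ACTTCTGTCGAGAGAGCACAAATAGCGGCTTCAGATAACCCAGTCTAAGGCGTCACATTAGTGGCGGT. The template strand is its reverse complement (complement TGAAGACAGCTCTCTCGTGTTTATCGCCGAAGTCTATTGGGTCAGATTCCGCAGTGTAATCACCGCCA, then reverse).

5'-ACCGCCACTAATGTGACGCCTTAGACTGGGTTATCTGAAGCCGCTATTTGTGCTCTCTCGACAGAAGT-3'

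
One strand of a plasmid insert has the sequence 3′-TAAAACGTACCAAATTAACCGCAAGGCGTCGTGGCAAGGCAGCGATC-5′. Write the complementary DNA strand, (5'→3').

The strand is given 3'→5', so its complement runs 5'→3' in the same left-to-right order: pair each base A↔T, G↔C.

5'-ATTTTGCATGGTTTAATTGGCGTTCCGCAGCACCGTTCCGTCGCTAG-3'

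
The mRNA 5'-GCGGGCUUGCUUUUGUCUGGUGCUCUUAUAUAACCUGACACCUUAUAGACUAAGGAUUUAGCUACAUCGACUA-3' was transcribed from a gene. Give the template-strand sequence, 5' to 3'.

5'-TAGTCGATGTAGCTAAATCCTTAGTCTATAAGGTGTCAGGTTATATAAGAGCACCAGACAAAAGCAAGCCCGC-3'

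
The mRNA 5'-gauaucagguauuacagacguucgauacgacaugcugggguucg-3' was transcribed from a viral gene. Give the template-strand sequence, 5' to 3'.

5'-CGAACCCCAGCATGTCGTATCGAACGTCTGTAATACCTGATATC-3'

Replace U with T to get the coding DNA strand: GATATCAGGTATTACAGACGTTCGATACGACATGCTGGGGTTCG. The template strand is its reverse complement (complement CTATAGTCCATAATGTCTGCAAGCTATGCTGTACGACCCCAAGC, then reverse).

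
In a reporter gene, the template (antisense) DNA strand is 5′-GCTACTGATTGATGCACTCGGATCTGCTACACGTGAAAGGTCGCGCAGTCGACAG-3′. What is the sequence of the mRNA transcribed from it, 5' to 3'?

The mRNA has the sequence of the coding strand (reverse complement of the template) with T→U. Reverse complement of GCTACTGATTGATGCACTCGGATCTGCTACACGTGAAAGGTCGCGCAGTCGACAG is CTGTCGACTGCGCGACCTTTCACGTGTAGCAGATCCGAGTGCATCAATCAGTAGC; then T→U.

5'-CUGUCGACUGCGCGACCUUUCACGUGUAGCAGAUCCGAGUGCAUCAAUCAGUAGC-3'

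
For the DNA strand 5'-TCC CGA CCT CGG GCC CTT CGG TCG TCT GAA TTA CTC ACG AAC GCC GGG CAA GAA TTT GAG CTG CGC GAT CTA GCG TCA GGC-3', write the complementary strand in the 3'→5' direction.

3'-AGGGCTGGAGCCCGGGAAGCCAGCAGACTTAATGAGTGCTTGCGGCCCGTTCTTAAACTCGACGCGCTAGATCGCAGTCCG-5'

Base-pairing A↔T, G↔C gives the complement. The complementary strand is antiparallel, so paired with a 5'→3' strand it runs 3'→5'.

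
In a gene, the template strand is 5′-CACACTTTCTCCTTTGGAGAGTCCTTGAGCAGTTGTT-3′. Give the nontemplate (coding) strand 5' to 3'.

5'-AACAACTGCTCAAGGACTCTCCAAAGGAGAAAGTGTG-3'

The coding strand is complementary and antiparallel to the template: take the complement (A↔T, G↔C) and reverse.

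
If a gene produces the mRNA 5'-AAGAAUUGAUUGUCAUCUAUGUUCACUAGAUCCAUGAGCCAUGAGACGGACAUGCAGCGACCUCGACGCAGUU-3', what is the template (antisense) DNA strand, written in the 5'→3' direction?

5'-AACTGCGTCGAGGTCGCTGCATGTCCGTCTCATGGCTCATGGATCTAGTGAACATAGATGACAATCAATTCTT-3'

Replace U with T to get the coding DNA strand: AAGAATTGATTGTCATCTATGTTCACTAGATCCATGAGCCATGAGACGGACATGCAGCGACCTCGACGCAGTT. The template strand is its reverse complement (complement TTCTTAACTAACAGTAGATACAAGTGATCTAGGTACTCGGTACTCTGCCTGTACGTCGCTGGAGCTGCGTCAA, then reverse).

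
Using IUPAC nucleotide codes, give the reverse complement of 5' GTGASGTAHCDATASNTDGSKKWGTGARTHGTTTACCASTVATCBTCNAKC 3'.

5'-GMTNGAVGATBASTGGTAAACDAYTCACWMMSCHANSTATHGDTACSTCAC-3'

Standard pairs A↔T, G↔C; ambiguity codes pair R↔Y, K↔M, W↔W, S↔S, B↔V, D↔H, N↔N. Complement (CACTSCATDGHTATSNAHCSMMWCACTYADCAAATGGTSABTAGVAGNTMG), then reverse for 5'→3'.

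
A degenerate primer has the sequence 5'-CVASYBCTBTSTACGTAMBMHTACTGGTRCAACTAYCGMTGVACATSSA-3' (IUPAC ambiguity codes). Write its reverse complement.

5'-TSSATGTBCAKCGRTAGTTGYACCAGTADKVKTACGTASAVAGVRSTBG-3'

Standard pairs A↔T, G↔C; ambiguity codes pair R↔Y, M↔K, S↔S, B↔V, H↔D. Complement (GBTSRVGAVASATGCATKVKDATGACCAYGTTGATRGCKACBTGTASST), then reverse for 5'→3'.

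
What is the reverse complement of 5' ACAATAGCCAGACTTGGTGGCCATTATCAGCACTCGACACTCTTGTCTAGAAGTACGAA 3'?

Reading the sequence 3'→5' and pairing each base (A↔T, G↔C) gives the reverse complement directly.

5'-TTCGTACTTCTAGACAAGAGTGTCGAGTGCTGATAATGGCCACCAAGTCTGGCTATTGT-3'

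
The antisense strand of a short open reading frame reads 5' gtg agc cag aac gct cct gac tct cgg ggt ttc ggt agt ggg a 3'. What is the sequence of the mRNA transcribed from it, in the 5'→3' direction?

The mRNA has the sequence of the coding strand (reverse complement of the template) with T→U. Reverse complement of GTGAGCCAGAACGCTCCTGACTCTCGGGGTTTCGGTAGTGGGA is TCCCACTACCGAAACCCCGAGAGTCAGGAGCGTTCTGGCTCAC; then T→U.

5'-UCCCACUACCGAAACCCCGAGAGUCAGGAGCGUUCUGGCUCAC-3'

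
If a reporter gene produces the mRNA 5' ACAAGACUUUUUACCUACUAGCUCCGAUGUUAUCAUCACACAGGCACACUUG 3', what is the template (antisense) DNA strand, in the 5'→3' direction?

Replace U with T to get the coding DNA strand: ACAAGACTTTTTACCTACTAGCTCCGATGTTATCATCACACAGGCACACTTG. The template strand is its reverse complement (complement TGTTCTGAAAAATGGATGATCGAGGCTACAATAGTAGTGTGTCCGTGTGAAC, then reverse).

5'-CAAGTGTGCCTGTGTGATGATAACATCGGAGCTAGTAGGTAAAAAGTCTTGT-3'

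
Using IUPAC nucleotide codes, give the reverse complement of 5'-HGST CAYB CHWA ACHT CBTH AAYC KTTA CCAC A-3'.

5'-TGTGGTAAMGRTTDAVGADGTTWDGVRTGASCD-3'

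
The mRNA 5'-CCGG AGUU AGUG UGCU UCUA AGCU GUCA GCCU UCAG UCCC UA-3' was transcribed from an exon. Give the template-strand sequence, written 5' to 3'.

Replace U with T to get the coding DNA strand: CCGGAGTTAGTGTGCTTCTAAGCTGTCAGCCTTCAGTCCCTA. The template strand is its reverse complement (complement GGCCTCAATCACACGAAGATTCGACAGTCGGAAGTCAGGGAT, then reverse).

5'-TAGGGACTGAAGGCTGACAGCTTAGAAGCACACTAACTCCGG-3'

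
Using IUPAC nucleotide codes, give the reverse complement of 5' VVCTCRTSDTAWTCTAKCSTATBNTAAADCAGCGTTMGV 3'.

Standard pairs A↔T, G↔C; ambiguity codes pair R↔Y, M↔K, W↔W, S↔S, B↔V, D↔H, N↔N. Complement (BBGAGYASHATWAGATMGSATAVNATTTHGTCGCAAKCB), then reverse for 5'→3'.

5′-BCKAACGCTGHTTTANVATASGMTAGAWTAHSAYGAGBB-3′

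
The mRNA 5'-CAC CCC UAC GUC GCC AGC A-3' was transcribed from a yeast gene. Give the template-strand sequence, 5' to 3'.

Replace U with T to get the coding DNA strand: CACCCCTACGTCGCCAGCA. The template strand is its reverse complement (complement GTGGGGATGCAGCGGTCGT, then reverse).

5'-TGCTGGCGACGTAGGGGTG-3'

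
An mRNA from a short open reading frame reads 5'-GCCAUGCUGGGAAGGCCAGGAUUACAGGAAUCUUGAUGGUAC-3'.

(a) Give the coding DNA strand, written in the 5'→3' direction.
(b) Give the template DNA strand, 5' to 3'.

(a) 5'-GCCATGCTGGGAAGGCCAGGATTACAGGAATCTTGATGGTAC-3'
(b) 5'-GTACCATCAAGATTCCTGTAATCCTGGCCTTCCCAGCATGGC-3'

(a) The coding strand matches the mRNA with U→T.
(b) The template strand is the reverse complement of the coding strand.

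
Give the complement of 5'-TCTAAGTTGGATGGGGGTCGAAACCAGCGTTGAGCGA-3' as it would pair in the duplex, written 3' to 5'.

3'-AGATTCAACCTACCCCCAGCTTTGGTCGCAACTCGCT-5'

Base-pairing A↔T, G↔C gives the complement. The complementary strand is antiparallel, so paired with a 5'→3' strand it runs 3'→5'.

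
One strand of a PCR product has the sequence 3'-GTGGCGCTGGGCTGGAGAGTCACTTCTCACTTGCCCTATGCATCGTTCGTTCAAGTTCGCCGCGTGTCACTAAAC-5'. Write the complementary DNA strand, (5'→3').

The strand is given 3'→5', so its complement runs 5'→3' in the same left-to-right order: pair each base A↔T, G↔C.

5'-CACCGCGACCCGACCTCTCAGTGAAGAGTGAACGGGATACGTAGCAAGCAAGTTCAAGCGGCGCACAGTGATTTG-3'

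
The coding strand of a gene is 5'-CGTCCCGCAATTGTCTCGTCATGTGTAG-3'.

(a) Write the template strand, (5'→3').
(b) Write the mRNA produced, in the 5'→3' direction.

(a) 5′-CTACACATGACGAGACAATTGCGGGACG-3′
(b) 5′-CGUCCCGCAAUUGUCUCGUCAUGUGUAG-3′

(a) The template strand is the reverse complement of the coding strand: complement GCAGGGCGTTAACAGAGCAGTACACATC, then reverse.
(b) mRNA matches the coding strand with T→U.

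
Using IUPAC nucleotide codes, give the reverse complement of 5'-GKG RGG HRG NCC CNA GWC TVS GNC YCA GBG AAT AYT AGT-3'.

Standard pairs A↔T, G↔C; ambiguity codes pair R↔Y, K↔M, W↔W, S↔S, B↔V, H↔D, N↔N. Complement (CMCYCCDYCNGGGNTCWGABSCNGRGTCVCTTATRATCA), then reverse for 5'→3'.

5'-ACTARTATTCVCTGRGNCSBAGWCTNGGGNCYDCCYCMC-3'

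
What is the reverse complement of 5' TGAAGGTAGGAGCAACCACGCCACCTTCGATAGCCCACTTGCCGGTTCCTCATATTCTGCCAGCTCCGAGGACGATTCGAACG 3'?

5'-CGTTCGAATCGTCCTCGGAGCTGGCAGAATATGAGGAACCGGCAAGTGGGCTATCGAAGGTGGCGTGGTTGCTCCTACCTTCA-3'

Complement each base (A↔T, G↔C): ACTTCCATCCTCGTTGGTGCGGTGGAAGCTATCGGGTGAACGGCCAAGGAGTATAAGACGGTCGAGGCTCCTGCTAAGCTTGC. Then reverse.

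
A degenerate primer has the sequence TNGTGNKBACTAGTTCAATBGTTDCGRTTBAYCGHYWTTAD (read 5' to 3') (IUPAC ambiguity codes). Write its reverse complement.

Standard pairs A↔T, G↔C; ambiguity codes pair R↔Y, K↔M, W↔W, B↔V, D↔H, N↔N. Complement (ANCACNMVTGATCAAGTTAVCAAHGCYAAVTRGCDRWAATH), then reverse for 5'→3'.

5'-HTAAWRDCGRTVAAYCGHAACVATTGAACTAGTVMNCACNA-3'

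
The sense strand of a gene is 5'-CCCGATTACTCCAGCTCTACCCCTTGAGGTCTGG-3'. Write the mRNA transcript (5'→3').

5'-CCCGAUUACUCCAGCUCUACCCCUUGAGGUCUGG-3'

mRNA has the coding-strand sequence with U in place of T.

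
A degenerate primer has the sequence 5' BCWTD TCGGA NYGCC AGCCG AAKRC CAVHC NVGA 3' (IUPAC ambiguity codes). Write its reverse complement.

5'-TCBNGDBTGGYMTTCGGCTGGCRNTCCGAHAWGV-3'

Standard pairs A↔T, G↔C; ambiguity codes pair R↔Y, K↔M, W↔W, B↔V, D↔H, N↔N. Complement (VGWAHAGCCTNRCGGTCGGCTTMYGGTBDGNBCT), then reverse for 5'→3'.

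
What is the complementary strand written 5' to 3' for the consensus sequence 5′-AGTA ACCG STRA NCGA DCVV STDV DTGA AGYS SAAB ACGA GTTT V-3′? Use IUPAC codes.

5'-BAAACTCGTVTTSSRCTTCAHBHASBBGHTCGNTYASCGGTTACT-3'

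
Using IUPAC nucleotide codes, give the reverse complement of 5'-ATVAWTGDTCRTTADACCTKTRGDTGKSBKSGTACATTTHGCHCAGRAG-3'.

Standard pairs A↔T, G↔C; ambiguity codes pair R↔Y, K↔M, W↔W, S↔S, B↔V, D↔H. Complement (TABTWACHAGYAATHTGGAMAYCHACMSVMSCATGTAAADCGDGTCYTC), then reverse for 5'→3'.

5'-CTYCTGDGCDAAATGTACSMVSMCAHCYAMAGGTHTAAYGAHCAWTBAT-3'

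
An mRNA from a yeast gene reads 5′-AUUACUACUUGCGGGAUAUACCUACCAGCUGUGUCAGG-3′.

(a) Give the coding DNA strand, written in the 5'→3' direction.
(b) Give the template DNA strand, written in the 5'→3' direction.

(a) 5'-ATTACTACTTGCGGGATATACCTACCAGCTGTGTCAGG-3'
(b) 5'-CCTGACACAGCTGGTAGGTATATCCCGCAAGTAGTAAT-3'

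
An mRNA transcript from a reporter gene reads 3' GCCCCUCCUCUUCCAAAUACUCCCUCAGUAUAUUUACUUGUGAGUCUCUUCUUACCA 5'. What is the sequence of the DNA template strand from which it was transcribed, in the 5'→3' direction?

5'-CGGGGAGGAGAAGGTTTATGAGGGAGTCATATAAATGAACACTCAGAGAAGAATGGT-3'

Written 5'→3' the mRNA is ACCAUUCUUCUCUGAGUGUUCAUUUAUAUGACUCCCUCAUAAACCUUCUCCUCCCCG, so the coding DNA strand is ACCATTCTTCTCTGAGTGTTCATTTATATGACTCCCTCATAAACCTTCTCCTCCCCG. The template is its reverse complement.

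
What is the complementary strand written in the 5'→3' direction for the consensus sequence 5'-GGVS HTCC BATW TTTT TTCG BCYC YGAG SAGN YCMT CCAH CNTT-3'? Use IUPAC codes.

Standard pairs A↔T, G↔C; ambiguity codes pair Y↔R, M↔K, W↔W, S↔S, B↔V, H↔D, N↔N. Complement (CCBSDAGGVTAWAAAAAAGCVGRGRCTCSTCNRGKAGGTDGNAA), then reverse for 5'→3'.

5'-AANGDTGGAKGRNCTSCTCRGRGVCGAAAAAAWATVGGADSBCC-3'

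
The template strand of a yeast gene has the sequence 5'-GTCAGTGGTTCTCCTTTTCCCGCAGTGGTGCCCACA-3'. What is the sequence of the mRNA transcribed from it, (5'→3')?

5'-UGUGGGCACCACUGCGGGAAAAGGAGAACCACUGAC-3'

RNA polymerase reads the template 3'→5' and synthesizes mRNA 5'→3' by base-pairing (A→U, T→A, G↔C). The complement of the template is CAGTCACCAAGAGGAAAAGGGCGTCACCACGGGTGT; antiparallel, so 5'→3' the coding strand is TGTGGGCACCACTGCGGGAAAAGGAGAACCACTGAC. Replace T with U for the mRNA.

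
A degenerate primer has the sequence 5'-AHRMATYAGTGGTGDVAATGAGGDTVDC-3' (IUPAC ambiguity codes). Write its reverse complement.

5'-GHBAHCCTCATTBHCACCACTRATKYDT-3'

Standard pairs A↔T, G↔C; ambiguity codes pair R↔Y, M↔K, D↔H, V↔B. Complement (TDYKTARTCACCACHBTTACTCCHABHG), then reverse for 5'→3'.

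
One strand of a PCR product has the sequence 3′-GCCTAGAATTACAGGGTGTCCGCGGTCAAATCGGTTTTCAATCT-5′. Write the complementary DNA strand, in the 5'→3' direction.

5′-CGGATCTTAATGTCCCACAGGCGCCAGTTTAGCCAAAAGTTAGA-3′

The strand is given 3'→5', so its complement runs 5'→3' in the same left-to-right order: pair each base A↔T, G↔C.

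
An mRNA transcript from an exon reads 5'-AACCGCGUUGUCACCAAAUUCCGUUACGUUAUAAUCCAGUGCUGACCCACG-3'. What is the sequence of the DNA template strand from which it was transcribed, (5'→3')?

Replace U with T to get the coding DNA strand: AACCGCGTTGTCACCAAATTCCGTTACGTTATAATCCAGTGCTGACCCACG. The template strand is its reverse complement (complement TTGGCGCAACAGTGGTTTAAGGCAATGCAATATTAGGTCACGACTGGGTGC, then reverse).

5'-CGTGGGTCAGCACTGGATTATAACGTAACGGAATTTGGTGACAACGCGGTT-3'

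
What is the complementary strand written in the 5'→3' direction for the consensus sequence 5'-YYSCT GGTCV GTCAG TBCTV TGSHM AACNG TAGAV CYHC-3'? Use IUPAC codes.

Standard pairs A↔T, G↔C; ambiguity codes pair Y↔R, M↔K, S↔S, B↔V, H↔D, N↔N. Complement (RRSGACCAGBCAGTCAVGABACSDKTTGNCATCTBGRDG), then reverse for 5'→3'.

5'-GDRGBTCTACNGTTKDSCABAGVACTGACBGACCAGSRR-3'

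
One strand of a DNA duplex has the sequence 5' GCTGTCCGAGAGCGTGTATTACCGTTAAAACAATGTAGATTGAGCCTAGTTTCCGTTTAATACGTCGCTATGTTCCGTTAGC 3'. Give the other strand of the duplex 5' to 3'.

Pairing A↔T and G↔C gives CGACAGGCTCTCGCACATAATGGCAATTTTGTTACATCTAACTCGGATCAAAGGCAAATTATGCAGCGATACAAGGCAATCG, running 3'→5'. Reverse for the 5'→3' convention.

5′-GCTAACGGAACATAGCGACGTATTAAACGGAAACTAGGCTCAATCTACATTGTTTTAACGGTAATACACGCTCTCGGACAGC-3′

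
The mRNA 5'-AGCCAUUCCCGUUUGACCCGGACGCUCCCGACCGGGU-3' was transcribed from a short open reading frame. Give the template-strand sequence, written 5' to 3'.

Replace U with T to get the coding DNA strand: AGCCATTCCCGTTTGACCCGGACGCTCCCGACCGGGT. The template strand is its reverse complement (complement TCGGTAAGGGCAAACTGGGCCTGCGAGGGCTGGCCCA, then reverse).

5'-ACCCGGTCGGGAGCGTCCGGGTCAAACGGGAATGGCT-3'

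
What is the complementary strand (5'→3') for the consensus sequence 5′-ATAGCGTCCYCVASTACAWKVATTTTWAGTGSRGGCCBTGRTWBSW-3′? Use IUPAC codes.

5'-WSVWAYCAVGGCCYSCACTWAAAATBMWTGTASTBGRGGACGCTAT-3'

Standard pairs A↔T, G↔C; ambiguity codes pair R↔Y, K↔M, W↔W, S↔S, B↔V. Complement (TATCGCAGGRGBTSATGTWMBTAAAAWTCACSYCCGGVACYAWVSW), then reverse for 5'→3'.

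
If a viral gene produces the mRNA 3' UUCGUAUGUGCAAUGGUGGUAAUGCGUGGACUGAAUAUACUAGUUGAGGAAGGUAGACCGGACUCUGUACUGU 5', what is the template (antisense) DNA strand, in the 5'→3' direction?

5'-AAGCATACACGTTACCACCATTACGCACCTGACTTATATGATCAACTCCTTCCATCTGGCCTGAGACATGACA-3'

Written 5'→3' the mRNA is UGUCAUGUCUCAGGCCAGAUGGAAGGAGUUGAUCAUAUAAGUCAGGUGCGUAAUGGUGGUAACGUGUAUGCUU, so the coding DNA strand is TGTCATGTCTCAGGCCAGATGGAAGGAGTTGATCATATAAGTCAGGTGCGTAATGGTGGTAACGTGTATGCTT. The template is its reverse complement.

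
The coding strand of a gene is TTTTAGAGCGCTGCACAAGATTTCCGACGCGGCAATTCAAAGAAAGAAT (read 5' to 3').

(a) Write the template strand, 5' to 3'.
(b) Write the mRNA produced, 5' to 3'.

(a) The template strand is the reverse complement of the coding strand: complement AAAATCTCGCGACGTGTTCTAAAGGCTGCGCCGTTAAGTTTCTTTCTTA, then reverse.
(b) mRNA matches the coding strand with T→U.

(a) 5'-ATTCTTTCTTTGAATTGCCGCGTCGGAAATCTTGTGCAGCGCTCTAAAA-3'
(b) 5′-UUUUAGAGCGCUGCACAAGAUUUCCGACGCGGCAAUUCAAAGAAAGAAU-3′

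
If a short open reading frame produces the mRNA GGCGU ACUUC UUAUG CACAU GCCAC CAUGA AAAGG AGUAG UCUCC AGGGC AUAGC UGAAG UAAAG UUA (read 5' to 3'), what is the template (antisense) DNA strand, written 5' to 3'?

Replace U with T to get the coding DNA strand: GGCGTACTTCTTATGCACATGCCACCATGAAAAGGAGTAGTCTCCAGGGCATAGCTGAAGTAAAGTTA. The template strand is its reverse complement (complement CCGCATGAAGAATACGTGTACGGTGGTACTTTTCCTCATCAGAGGTCCCGTATCGACTTCATTTCAAT, then reverse).

5′-TAACTTTACTTCAGCTATGCCCTGGAGACTACTCCTTTTCATGGTGGCATGTGCATAAGAAGTACGCC-3′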